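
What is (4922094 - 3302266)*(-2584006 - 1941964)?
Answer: -7331292933160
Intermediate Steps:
(4922094 - 3302266)*(-2584006 - 1941964) = 1619828*(-4525970) = -7331292933160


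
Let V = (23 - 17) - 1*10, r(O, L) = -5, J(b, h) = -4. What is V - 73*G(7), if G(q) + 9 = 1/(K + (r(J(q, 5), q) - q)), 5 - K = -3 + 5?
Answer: 5950/9 ≈ 661.11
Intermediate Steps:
V = -4 (V = 6 - 10 = -4)
K = 3 (K = 5 - (-3 + 5) = 5 - 1*2 = 5 - 2 = 3)
G(q) = -9 + 1/(-2 - q) (G(q) = -9 + 1/(3 + (-5 - q)) = -9 + 1/(-2 - q))
V - 73*G(7) = -4 - 73*(-19 - 9*7)/(2 + 7) = -4 - 73*(-19 - 63)/9 = -4 - 73*(-82)/9 = -4 - 73*(-82/9) = -4 + 5986/9 = 5950/9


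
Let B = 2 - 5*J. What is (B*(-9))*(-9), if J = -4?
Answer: 1782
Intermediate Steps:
B = 22 (B = 2 - 5*(-4) = 2 + 20 = 22)
(B*(-9))*(-9) = (22*(-9))*(-9) = -198*(-9) = 1782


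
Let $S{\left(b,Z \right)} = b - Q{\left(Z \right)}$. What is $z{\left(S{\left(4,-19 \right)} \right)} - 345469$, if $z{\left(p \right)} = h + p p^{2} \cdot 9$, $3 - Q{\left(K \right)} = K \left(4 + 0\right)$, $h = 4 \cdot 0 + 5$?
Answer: $-4142339$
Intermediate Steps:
$h = 5$ ($h = 0 + 5 = 5$)
$Q{\left(K \right)} = 3 - 4 K$ ($Q{\left(K \right)} = 3 - K \left(4 + 0\right) = 3 - K 4 = 3 - 4 K$)
$S{\left(b,Z \right)} = -3 + b + 4 Z$ ($S{\left(b,Z \right)} = b - \left(3 - 4 Z\right) = b + \left(-3 + 4 Z\right) = -3 + b + 4 Z$)
$z{\left(p \right)} = 5 + 9 p^{3}$ ($z{\left(p \right)} = 5 + p p^{2} \cdot 9 = 5 + p^{3} \cdot 9 = 5 + 9 p^{3}$)
$z{\left(S{\left(4,-19 \right)} \right)} - 345469 = \left(5 + 9 \left(-3 + 4 + 4 \left(-19\right)\right)^{3}\right) - 345469 = \left(5 + 9 \left(-3 + 4 - 76\right)^{3}\right) - 345469 = \left(5 + 9 \left(-75\right)^{3}\right) - 345469 = \left(5 + 9 \left(-421875\right)\right) - 345469 = \left(5 - 3796875\right) - 345469 = -3796870 - 345469 = -4142339$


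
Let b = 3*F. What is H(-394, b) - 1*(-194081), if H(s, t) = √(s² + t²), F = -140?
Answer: 194081 + 2*√82909 ≈ 1.9466e+5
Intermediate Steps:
b = -420 (b = 3*(-140) = -420)
H(-394, b) - 1*(-194081) = √((-394)² + (-420)²) - 1*(-194081) = √(155236 + 176400) + 194081 = √331636 + 194081 = 2*√82909 + 194081 = 194081 + 2*√82909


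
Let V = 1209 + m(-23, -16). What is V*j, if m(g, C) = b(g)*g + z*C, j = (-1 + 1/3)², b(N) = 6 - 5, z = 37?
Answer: 264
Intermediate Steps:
b(N) = 1
j = 4/9 (j = (-1 + 1*(⅓))² = (-1 + ⅓)² = (-⅔)² = 4/9 ≈ 0.44444)
m(g, C) = g + 37*C (m(g, C) = 1*g + 37*C = g + 37*C)
V = 594 (V = 1209 + (-23 + 37*(-16)) = 1209 + (-23 - 592) = 1209 - 615 = 594)
V*j = 594*(4/9) = 264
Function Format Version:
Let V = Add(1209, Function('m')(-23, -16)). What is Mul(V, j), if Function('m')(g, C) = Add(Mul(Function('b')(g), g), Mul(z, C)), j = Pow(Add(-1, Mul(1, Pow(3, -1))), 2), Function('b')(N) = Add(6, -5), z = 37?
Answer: 264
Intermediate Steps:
Function('b')(N) = 1
j = Rational(4, 9) (j = Pow(Add(-1, Mul(1, Rational(1, 3))), 2) = Pow(Add(-1, Rational(1, 3)), 2) = Pow(Rational(-2, 3), 2) = Rational(4, 9) ≈ 0.44444)
Function('m')(g, C) = Add(g, Mul(37, C)) (Function('m')(g, C) = Add(Mul(1, g), Mul(37, C)) = Add(g, Mul(37, C)))
V = 594 (V = Add(1209, Add(-23, Mul(37, -16))) = Add(1209, Add(-23, -592)) = Add(1209, -615) = 594)
Mul(V, j) = Mul(594, Rational(4, 9)) = 264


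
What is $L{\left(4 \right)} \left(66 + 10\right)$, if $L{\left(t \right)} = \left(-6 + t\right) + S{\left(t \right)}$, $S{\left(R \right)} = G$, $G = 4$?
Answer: $152$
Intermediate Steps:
$S{\left(R \right)} = 4$
$L{\left(t \right)} = -2 + t$ ($L{\left(t \right)} = \left(-6 + t\right) + 4 = -2 + t$)
$L{\left(4 \right)} \left(66 + 10\right) = \left(-2 + 4\right) \left(66 + 10\right) = 2 \cdot 76 = 152$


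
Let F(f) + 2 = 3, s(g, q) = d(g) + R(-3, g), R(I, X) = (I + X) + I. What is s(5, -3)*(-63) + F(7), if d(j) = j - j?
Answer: 64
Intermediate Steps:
R(I, X) = X + 2*I
d(j) = 0
s(g, q) = -6 + g (s(g, q) = 0 + (g + 2*(-3)) = 0 + (g - 6) = 0 + (-6 + g) = -6 + g)
F(f) = 1 (F(f) = -2 + 3 = 1)
s(5, -3)*(-63) + F(7) = (-6 + 5)*(-63) + 1 = -1*(-63) + 1 = 63 + 1 = 64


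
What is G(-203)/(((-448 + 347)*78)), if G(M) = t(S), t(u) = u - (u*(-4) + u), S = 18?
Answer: -12/1313 ≈ -0.0091394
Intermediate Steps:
t(u) = 4*u (t(u) = u - (-4*u + u) = u - (-3)*u = u + 3*u = 4*u)
G(M) = 72 (G(M) = 4*18 = 72)
G(-203)/(((-448 + 347)*78)) = 72/(((-448 + 347)*78)) = 72/((-101*78)) = 72/(-7878) = 72*(-1/7878) = -12/1313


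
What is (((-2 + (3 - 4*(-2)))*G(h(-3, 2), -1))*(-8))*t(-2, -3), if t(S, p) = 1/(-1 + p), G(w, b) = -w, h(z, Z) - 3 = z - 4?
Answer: 72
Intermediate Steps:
h(z, Z) = -1 + z (h(z, Z) = 3 + (z - 4) = 3 + (-4 + z) = -1 + z)
(((-2 + (3 - 4*(-2)))*G(h(-3, 2), -1))*(-8))*t(-2, -3) = (((-2 + (3 - 4*(-2)))*(-(-1 - 3)))*(-8))/(-1 - 3) = (((-2 + (3 + 8))*(-1*(-4)))*(-8))/(-4) = (((-2 + 11)*4)*(-8))*(-1/4) = ((9*4)*(-8))*(-1/4) = (36*(-8))*(-1/4) = -288*(-1/4) = 72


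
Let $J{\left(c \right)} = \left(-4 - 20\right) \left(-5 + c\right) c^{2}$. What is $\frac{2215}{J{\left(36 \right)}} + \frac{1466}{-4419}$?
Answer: $- \frac{158148941}{473433984} \approx -0.33405$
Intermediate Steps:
$J{\left(c \right)} = c^{2} \left(120 - 24 c\right)$ ($J{\left(c \right)} = \left(-4 - 20\right) \left(-5 + c\right) c^{2} = - 24 \left(-5 + c\right) c^{2} = \left(120 - 24 c\right) c^{2} = c^{2} \left(120 - 24 c\right)$)
$\frac{2215}{J{\left(36 \right)}} + \frac{1466}{-4419} = \frac{2215}{24 \cdot 36^{2} \left(5 - 36\right)} + \frac{1466}{-4419} = \frac{2215}{24 \cdot 1296 \left(5 - 36\right)} + 1466 \left(- \frac{1}{4419}\right) = \frac{2215}{24 \cdot 1296 \left(-31\right)} - \frac{1466}{4419} = \frac{2215}{-964224} - \frac{1466}{4419} = 2215 \left(- \frac{1}{964224}\right) - \frac{1466}{4419} = - \frac{2215}{964224} - \frac{1466}{4419} = - \frac{158148941}{473433984}$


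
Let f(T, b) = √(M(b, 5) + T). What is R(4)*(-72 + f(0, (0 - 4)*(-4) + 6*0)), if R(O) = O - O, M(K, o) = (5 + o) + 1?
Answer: 0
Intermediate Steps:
M(K, o) = 6 + o
f(T, b) = √(11 + T) (f(T, b) = √((6 + 5) + T) = √(11 + T))
R(O) = 0
R(4)*(-72 + f(0, (0 - 4)*(-4) + 6*0)) = 0*(-72 + √(11 + 0)) = 0*(-72 + √11) = 0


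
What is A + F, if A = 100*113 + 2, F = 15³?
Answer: 14677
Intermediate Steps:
F = 3375
A = 11302 (A = 11300 + 2 = 11302)
A + F = 11302 + 3375 = 14677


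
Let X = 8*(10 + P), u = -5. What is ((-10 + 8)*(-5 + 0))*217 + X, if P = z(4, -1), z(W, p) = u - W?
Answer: 2178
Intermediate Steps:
z(W, p) = -5 - W
P = -9 (P = -5 - 1*4 = -5 - 4 = -9)
X = 8 (X = 8*(10 - 9) = 8*1 = 8)
((-10 + 8)*(-5 + 0))*217 + X = ((-10 + 8)*(-5 + 0))*217 + 8 = -2*(-5)*217 + 8 = 10*217 + 8 = 2170 + 8 = 2178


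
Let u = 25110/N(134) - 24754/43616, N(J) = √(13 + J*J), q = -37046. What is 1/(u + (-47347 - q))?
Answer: -17607143173452784/181321201751888613325 - 2388407275008*√17969/181321201751888613325 ≈ -9.8870e-5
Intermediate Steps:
N(J) = √(13 + J²)
u = -12377/21808 + 25110*√17969/17969 (u = 25110/(√(13 + 134²)) - 24754/43616 = 25110/(√(13 + 17956)) - 24754*1/43616 = 25110/(√17969) - 12377/21808 = 25110*(√17969/17969) - 12377/21808 = 25110*√17969/17969 - 12377/21808 = -12377/21808 + 25110*√17969/17969 ≈ 186.75)
1/(u + (-47347 - q)) = 1/((-12377/21808 + 25110*√17969/17969) + (-47347 - 1*(-37046))) = 1/((-12377/21808 + 25110*√17969/17969) + (-47347 + 37046)) = 1/((-12377/21808 + 25110*√17969/17969) - 10301) = 1/(-224656585/21808 + 25110*√17969/17969)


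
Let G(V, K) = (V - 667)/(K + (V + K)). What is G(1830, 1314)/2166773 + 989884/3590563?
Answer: 9561762970496825/34682950065941142 ≈ 0.27569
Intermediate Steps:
G(V, K) = (-667 + V)/(V + 2*K) (G(V, K) = (-667 + V)/(K + (K + V)) = (-667 + V)/(V + 2*K))
G(1830, 1314)/2166773 + 989884/3590563 = ((-667 + 1830)/(1830 + 2*1314))/2166773 + 989884/3590563 = (1163/(1830 + 2628))*(1/2166773) + 989884*(1/3590563) = (1163/4458)*(1/2166773) + 989884/3590563 = 1163/9659474034 + 989884/3590563 = 9561762970496825/34682950065941142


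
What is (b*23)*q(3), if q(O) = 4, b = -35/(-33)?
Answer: 3220/33 ≈ 97.576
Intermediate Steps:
b = 35/33 (b = -35*(-1/33) = 35/33 ≈ 1.0606)
(b*23)*q(3) = ((35/33)*23)*4 = (805/33)*4 = 3220/33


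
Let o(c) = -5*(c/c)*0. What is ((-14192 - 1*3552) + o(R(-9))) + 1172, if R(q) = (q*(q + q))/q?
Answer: -16572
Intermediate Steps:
R(q) = 2*q (R(q) = (q*(2*q))/q = (2*q²)/q = 2*q)
o(c) = 0 (o(c) = -5*1*0 = -5*0 = -1*0 = 0)
((-14192 - 1*3552) + o(R(-9))) + 1172 = ((-14192 - 1*3552) + 0) + 1172 = ((-14192 - 3552) + 0) + 1172 = (-17744 + 0) + 1172 = -17744 + 1172 = -16572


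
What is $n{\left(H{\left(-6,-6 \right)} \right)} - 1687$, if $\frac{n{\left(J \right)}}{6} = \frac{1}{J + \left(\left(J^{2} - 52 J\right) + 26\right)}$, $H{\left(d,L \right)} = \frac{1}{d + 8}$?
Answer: $-1679$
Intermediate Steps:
$H{\left(d,L \right)} = \frac{1}{8 + d}$
$n{\left(J \right)} = \frac{6}{26 + J^{2} - 51 J}$ ($n{\left(J \right)} = \frac{6}{J + \left(\left(J^{2} - 52 J\right) + 26\right)} = \frac{6}{J + \left(26 + J^{2} - 52 J\right)} = \frac{6}{26 + J^{2} - 51 J}$)
$n{\left(H{\left(-6,-6 \right)} \right)} - 1687 = \frac{6}{26 + \left(\frac{1}{8 - 6}\right)^{2} - \frac{51}{8 - 6}} - 1687 = \frac{6}{26 + \left(\frac{1}{2}\right)^{2} - \frac{51}{2}} - 1687 = \frac{6}{26 + \frac{1}{4} - \frac{51}{2}} - 1687 = \frac{6}{\frac{3}{4}} - 1687 = 6 \cdot \frac{4}{3} - 1687 = 8 - 1687 = -1679$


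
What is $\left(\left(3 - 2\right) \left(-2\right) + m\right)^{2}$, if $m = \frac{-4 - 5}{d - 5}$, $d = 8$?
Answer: $25$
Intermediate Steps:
$m = -3$ ($m = \frac{-4 - 5}{8 - 5} = - \frac{9}{3} = \left(-9\right) \frac{1}{3} = -3$)
$\left(\left(3 - 2\right) \left(-2\right) + m\right)^{2} = \left(\left(3 - 2\right) \left(-2\right) - 3\right)^{2} = \left(1 \left(-2\right) - 3\right)^{2} = \left(-2 - 3\right)^{2} = \left(-5\right)^{2} = 25$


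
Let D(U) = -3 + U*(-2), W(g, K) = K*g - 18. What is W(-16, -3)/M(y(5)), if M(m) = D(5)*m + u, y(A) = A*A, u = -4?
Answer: -30/329 ≈ -0.091185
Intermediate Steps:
W(g, K) = -18 + K*g
y(A) = A**2
D(U) = -3 - 2*U
M(m) = -4 - 13*m (M(m) = (-3 - 2*5)*m - 4 = (-3 - 10)*m - 4 = -13*m - 4 = -4 - 13*m)
W(-16, -3)/M(y(5)) = (-18 - 3*(-16))/(-4 - 13*5**2) = (-18 + 48)/(-4 - 13*25) = 30/(-4 - 325) = 30/(-329) = 30*(-1/329) = -30/329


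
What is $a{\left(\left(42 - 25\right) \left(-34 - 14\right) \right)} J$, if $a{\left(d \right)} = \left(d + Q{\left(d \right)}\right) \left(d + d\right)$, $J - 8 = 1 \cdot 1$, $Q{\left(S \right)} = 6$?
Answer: $11897280$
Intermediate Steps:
$J = 9$ ($J = 8 + 1 \cdot 1 = 8 + 1 = 9$)
$a{\left(d \right)} = 2 d \left(6 + d\right)$ ($a{\left(d \right)} = \left(d + 6\right) \left(d + d\right) = \left(6 + d\right) 2 d = 2 d \left(6 + d\right)$)
$a{\left(\left(42 - 25\right) \left(-34 - 14\right) \right)} J = 2 \left(42 - 25\right) \left(-34 - 14\right) \left(6 + \left(42 - 25\right) \left(-34 - 14\right)\right) 9 = 2 \cdot 17 \left(-48\right) \left(6 + 17 \left(-48\right)\right) 9 = 2 \left(-816\right) \left(6 - 816\right) 9 = 2 \left(-816\right) \left(-810\right) 9 = 1321920 \cdot 9 = 11897280$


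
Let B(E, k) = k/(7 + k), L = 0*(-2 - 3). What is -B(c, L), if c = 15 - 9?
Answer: 0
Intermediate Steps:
L = 0 (L = 0*(-5) = 0)
c = 6
-B(c, L) = -0/(7 + 0) = -0/7 = -1*0 = 0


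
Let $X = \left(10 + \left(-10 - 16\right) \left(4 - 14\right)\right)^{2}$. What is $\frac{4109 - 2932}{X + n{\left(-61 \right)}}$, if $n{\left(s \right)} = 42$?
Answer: $\frac{1177}{72942} \approx 0.016136$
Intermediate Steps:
$X = 72900$ ($X = \left(10 - -260\right)^{2} = \left(10 + 260\right)^{2} = 270^{2} = 72900$)
$\frac{4109 - 2932}{X + n{\left(-61 \right)}} = \frac{4109 - 2932}{72900 + 42} = \frac{1177}{72942}$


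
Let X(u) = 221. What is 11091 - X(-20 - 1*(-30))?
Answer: 10870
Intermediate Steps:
11091 - X(-20 - 1*(-30)) = 11091 - 1*221 = 11091 - 221 = 10870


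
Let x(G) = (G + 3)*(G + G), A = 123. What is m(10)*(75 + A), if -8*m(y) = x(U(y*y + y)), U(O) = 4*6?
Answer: -32076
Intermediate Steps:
U(O) = 24
x(G) = 2*G*(3 + G) (x(G) = (3 + G)*(2*G) = 2*G*(3 + G))
m(y) = -162 (m(y) = -24*(3 + 24)/4 = -24*27/4 = -⅛*1296 = -162)
m(10)*(75 + A) = -162*(75 + 123) = -162*198 = -32076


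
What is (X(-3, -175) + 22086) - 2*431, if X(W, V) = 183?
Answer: 21407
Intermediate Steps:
(X(-3, -175) + 22086) - 2*431 = (183 + 22086) - 2*431 = 22269 - 862 = 21407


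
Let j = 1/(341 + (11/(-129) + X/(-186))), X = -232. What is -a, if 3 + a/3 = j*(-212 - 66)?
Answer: 869440/76017 ≈ 11.437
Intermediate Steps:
j = 1333/456102 (j = 1/(341 + (11/(-129) - 232/(-186))) = 1/(341 + (11*(-1/129) - 232*(-1/186))) = 1/(341 + (-11/129 + 116/93)) = 1/(341 + 1549/1333) = 1/(456102/1333) = 1333/456102 ≈ 0.0029226)
a = -869440/76017 (a = -9 + 3*(1333*(-212 - 66)/456102) = -9 + 3*((1333/456102)*(-278)) = -9 + 3*(-185287/228051) = -9 - 185287/76017 = -869440/76017 ≈ -11.437)
-a = -1*(-869440/76017) = 869440/76017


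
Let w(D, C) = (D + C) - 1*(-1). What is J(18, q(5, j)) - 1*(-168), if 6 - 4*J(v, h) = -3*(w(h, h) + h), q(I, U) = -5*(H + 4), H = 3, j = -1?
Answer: 183/2 ≈ 91.500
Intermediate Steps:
w(D, C) = 1 + C + D (w(D, C) = (C + D) + 1 = 1 + C + D)
q(I, U) = -35 (q(I, U) = -5*(3 + 4) = -5*7 = -35)
J(v, h) = 9/4 + 9*h/4 (J(v, h) = 3/2 - (-3)*((1 + h + h) + h)/4 = 3/2 - (-3)*((1 + 2*h) + h)/4 = 3/2 - (-3)*(1 + 3*h)/4 = 3/2 - (-3 - 9*h)/4 = 3/2 + (¾ + 9*h/4) = 9/4 + 9*h/4)
J(18, q(5, j)) - 1*(-168) = (9/4 + (9/4)*(-35)) - 1*(-168) = (9/4 - 315/4) + 168 = -153/2 + 168 = 183/2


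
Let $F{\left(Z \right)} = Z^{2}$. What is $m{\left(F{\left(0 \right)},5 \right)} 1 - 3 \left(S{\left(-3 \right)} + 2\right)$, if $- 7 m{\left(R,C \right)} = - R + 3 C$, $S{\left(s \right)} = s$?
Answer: $\frac{6}{7} \approx 0.85714$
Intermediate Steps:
$m{\left(R,C \right)} = - \frac{3 C}{7} + \frac{R}{7}$ ($m{\left(R,C \right)} = - \frac{- R + 3 C}{7} = - \frac{3 C}{7} + \frac{R}{7}$)
$m{\left(F{\left(0 \right)},5 \right)} 1 - 3 \left(S{\left(-3 \right)} + 2\right) = \left(\left(- \frac{3}{7}\right) 5 + \frac{0^{2}}{7}\right) 1 - 3 \left(-3 + 2\right) = \left(- \frac{15}{7} + \frac{1}{7} \cdot 0\right) 1 - -3 = \left(- \frac{15}{7} + 0\right) 1 + 3 = \left(- \frac{15}{7}\right) 1 + 3 = - \frac{15}{7} + 3 = \frac{6}{7}$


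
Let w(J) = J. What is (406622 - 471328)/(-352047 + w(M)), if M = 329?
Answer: 32353/175859 ≈ 0.18397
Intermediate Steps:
(406622 - 471328)/(-352047 + w(M)) = (406622 - 471328)/(-352047 + 329) = -64706/(-351718) = -64706*(-1/351718) = 32353/175859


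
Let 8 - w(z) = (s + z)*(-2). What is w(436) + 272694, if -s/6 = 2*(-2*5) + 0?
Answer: 273814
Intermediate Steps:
s = 120 (s = -6*(2*(-2*5) + 0) = -6*(2*(-10) + 0) = -6*(-20 + 0) = -6*(-20) = 120)
w(z) = 248 + 2*z (w(z) = 8 - (120 + z)*(-2) = 8 - (-240 - 2*z) = 8 + (240 + 2*z) = 248 + 2*z)
w(436) + 272694 = (248 + 2*436) + 272694 = (248 + 872) + 272694 = 1120 + 272694 = 273814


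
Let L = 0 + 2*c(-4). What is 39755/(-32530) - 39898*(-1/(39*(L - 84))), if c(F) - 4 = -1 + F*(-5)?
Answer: -135679885/4820946 ≈ -28.144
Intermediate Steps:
c(F) = 3 - 5*F (c(F) = 4 + (-1 + F*(-5)) = 4 + (-1 - 5*F) = 3 - 5*F)
L = 46 (L = 0 + 2*(3 - 5*(-4)) = 0 + 2*(3 + 20) = 0 + 2*23 = 0 + 46 = 46)
39755/(-32530) - 39898*(-1/(39*(L - 84))) = 39755/(-32530) - 39898*(-1/(39*(46 - 84))) = 39755*(-1/32530) - 39898/((-38*(-39))) = -7951/6506 - 39898/1482 = -7951/6506 - 39898*1/1482 = -7951/6506 - 19949/741 = -135679885/4820946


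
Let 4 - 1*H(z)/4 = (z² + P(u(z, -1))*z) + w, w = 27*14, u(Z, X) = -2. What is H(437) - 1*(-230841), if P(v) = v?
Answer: -531035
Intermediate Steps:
w = 378
H(z) = -1496 - 4*z² + 8*z (H(z) = 16 - 4*((z² - 2*z) + 378) = 16 - 4*(378 + z² - 2*z) = 16 + (-1512 - 4*z² + 8*z) = -1496 - 4*z² + 8*z)
H(437) - 1*(-230841) = (-1496 - 4*437² + 8*437) - 1*(-230841) = (-1496 - 4*190969 + 3496) + 230841 = (-1496 - 763876 + 3496) + 230841 = -761876 + 230841 = -531035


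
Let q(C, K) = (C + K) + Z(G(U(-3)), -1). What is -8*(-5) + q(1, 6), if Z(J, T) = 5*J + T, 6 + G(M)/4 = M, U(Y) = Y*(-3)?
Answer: 106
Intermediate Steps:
U(Y) = -3*Y
G(M) = -24 + 4*M
Z(J, T) = T + 5*J
q(C, K) = 59 + C + K (q(C, K) = (C + K) + (-1 + 5*(-24 + 4*(-3*(-3)))) = (C + K) + (-1 + 5*(-24 + 4*9)) = (C + K) + (-1 + 5*(-24 + 36)) = (C + K) + (-1 + 5*12) = (C + K) + (-1 + 60) = (C + K) + 59 = 59 + C + K)
-8*(-5) + q(1, 6) = -8*(-5) + (59 + 1 + 6) = 40 + 66 = 106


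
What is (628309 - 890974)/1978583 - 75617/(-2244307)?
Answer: -439886387444/4440547676981 ≈ -0.099061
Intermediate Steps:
(628309 - 890974)/1978583 - 75617/(-2244307) = -262665*1/1978583 - 75617*(-1/2244307) = -262665/1978583 + 75617/2244307 = -439886387444/4440547676981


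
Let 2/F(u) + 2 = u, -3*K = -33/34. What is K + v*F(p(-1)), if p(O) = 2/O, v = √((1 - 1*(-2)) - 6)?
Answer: 11/34 - I*√3/2 ≈ 0.32353 - 0.86602*I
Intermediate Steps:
v = I*√3 (v = √((1 + 2) - 6) = √(3 - 6) = √(-3) = I*√3 ≈ 1.732*I)
K = 11/34 (K = -(-11)/34 = -⅓*(-33/34) = 11/34 ≈ 0.32353)
F(u) = 2/(-2 + u)
K + v*F(p(-1)) = 11/34 + (I*√3)*(2/(-2 + 2/(-1))) = 11/34 + (I*√3)*(2/(-2 + 2*(-1))) = 11/34 + (I*√3)*(2/(-2 - 2)) = 11/34 + (I*√3)*(2/(-4)) = 11/34 + (I*√3)*(2*(-¼)) = 11/34 + (I*√3)*(-½) = 11/34 - I*√3/2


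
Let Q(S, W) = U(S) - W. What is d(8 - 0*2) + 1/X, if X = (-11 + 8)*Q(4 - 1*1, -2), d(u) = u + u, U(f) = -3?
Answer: 49/3 ≈ 16.333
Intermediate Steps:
Q(S, W) = -3 - W
d(u) = 2*u
X = 3 (X = (-11 + 8)*(-3 - 1*(-2)) = -3*(-3 + 2) = -3*(-1) = 3)
d(8 - 0*2) + 1/X = 2*(8 - 0*2) + 1/3 = 2*(8 - 1*0) + ⅓ = 2*(8 + 0) + ⅓ = 2*8 + ⅓ = 16 + ⅓ = 49/3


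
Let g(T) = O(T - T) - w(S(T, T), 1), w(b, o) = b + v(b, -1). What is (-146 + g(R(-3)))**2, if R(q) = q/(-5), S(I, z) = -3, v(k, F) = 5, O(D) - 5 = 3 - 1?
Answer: 19881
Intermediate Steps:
O(D) = 7 (O(D) = 5 + (3 - 1) = 5 + 2 = 7)
R(q) = -q/5 (R(q) = q*(-1/5) = -q/5)
w(b, o) = 5 + b (w(b, o) = b + 5 = 5 + b)
g(T) = 5 (g(T) = 7 - (5 - 3) = 7 - 1*2 = 7 - 2 = 5)
(-146 + g(R(-3)))**2 = (-146 + 5)**2 = (-141)**2 = 19881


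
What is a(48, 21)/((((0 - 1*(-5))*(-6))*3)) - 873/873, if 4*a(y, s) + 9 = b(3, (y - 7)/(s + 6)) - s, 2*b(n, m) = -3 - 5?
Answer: -163/180 ≈ -0.90556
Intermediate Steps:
b(n, m) = -4 (b(n, m) = (-3 - 5)/2 = (½)*(-8) = -4)
a(y, s) = -13/4 - s/4 (a(y, s) = -9/4 + (-4 - s)/4 = -9/4 + (-1 - s/4) = -13/4 - s/4)
a(48, 21)/((((0 - 1*(-5))*(-6))*3)) - 873/873 = (-13/4 - ¼*21)/((((0 - 1*(-5))*(-6))*3)) - 873/873 = (-13/4 - 21/4)/((((0 + 5)*(-6))*3)) - 873*1/873 = -17/(2*((5*(-6))*3)) - 1 = -17/(2*((-30*3))) - 1 = -17/2/(-90) - 1 = -17/2*(-1/90) - 1 = 17/180 - 1 = -163/180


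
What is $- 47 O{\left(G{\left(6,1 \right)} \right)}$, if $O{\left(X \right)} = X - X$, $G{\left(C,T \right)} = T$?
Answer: $0$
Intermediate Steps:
$O{\left(X \right)} = 0$
$- 47 O{\left(G{\left(6,1 \right)} \right)} = \left(-47\right) 0 = 0$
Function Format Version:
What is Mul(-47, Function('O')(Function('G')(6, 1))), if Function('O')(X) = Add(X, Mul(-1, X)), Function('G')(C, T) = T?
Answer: 0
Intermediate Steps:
Function('O')(X) = 0
Mul(-47, Function('O')(Function('G')(6, 1))) = Mul(-47, 0) = 0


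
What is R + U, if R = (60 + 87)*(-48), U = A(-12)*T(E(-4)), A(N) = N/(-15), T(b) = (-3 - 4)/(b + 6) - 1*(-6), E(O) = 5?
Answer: -387844/55 ≈ -7051.7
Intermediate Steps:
T(b) = 6 - 7/(6 + b) (T(b) = -7/(6 + b) + 6 = 6 - 7/(6 + b))
A(N) = -N/15 (A(N) = N*(-1/15) = -N/15)
U = 236/55 (U = (-1/15*(-12))*((29 + 6*5)/(6 + 5)) = 4*((29 + 30)/11)/5 = 4*((1/11)*59)/5 = (⅘)*(59/11) = 236/55 ≈ 4.2909)
R = -7056 (R = 147*(-48) = -7056)
R + U = -7056 + 236/55 = -387844/55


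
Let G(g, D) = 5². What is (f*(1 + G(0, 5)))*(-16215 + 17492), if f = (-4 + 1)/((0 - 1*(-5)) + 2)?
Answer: -99606/7 ≈ -14229.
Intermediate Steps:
G(g, D) = 25
f = -3/7 (f = -3/((0 + 5) + 2) = -3/(5 + 2) = -3/7 ≈ -0.42857)
(f*(1 + G(0, 5)))*(-16215 + 17492) = (-3*(1 + 25)/7)*(-16215 + 17492) = -3/7*26*1277 = -78/7*1277 = -99606/7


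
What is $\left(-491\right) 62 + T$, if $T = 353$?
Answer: $-30089$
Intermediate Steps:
$\left(-491\right) 62 + T = \left(-491\right) 62 + 353 = -30442 + 353 = -30089$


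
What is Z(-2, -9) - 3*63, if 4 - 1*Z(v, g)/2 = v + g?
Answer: -159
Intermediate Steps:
Z(v, g) = 8 - 2*g - 2*v (Z(v, g) = 8 - 2*(v + g) = 8 - 2*(g + v) = 8 + (-2*g - 2*v) = 8 - 2*g - 2*v)
Z(-2, -9) - 3*63 = (8 - 2*(-9) - 2*(-2)) - 3*63 = (8 + 18 + 4) - 189 = 30 - 189 = -159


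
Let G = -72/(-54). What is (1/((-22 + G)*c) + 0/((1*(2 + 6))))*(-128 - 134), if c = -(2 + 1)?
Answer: -131/31 ≈ -4.2258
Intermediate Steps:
G = 4/3 (G = -72*(-1/54) = 4/3 ≈ 1.3333)
c = -3 (c = -1*3 = -3)
(1/((-22 + G)*c) + 0/((1*(2 + 6))))*(-128 - 134) = (1/((-22 + 4/3)*(-3)) + 0/((1*(2 + 6))))*(-128 - 134) = (-1/3/(-62/3) + 0/((1*8)))*(-262) = (-3/62*(-1/3) + 0/8)*(-262) = (1/62 + 0*(1/8))*(-262) = (1/62 + 0)*(-262) = (1/62)*(-262) = -131/31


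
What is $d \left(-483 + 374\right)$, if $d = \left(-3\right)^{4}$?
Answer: $-8829$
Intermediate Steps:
$d = 81$
$d \left(-483 + 374\right) = 81 \left(-483 + 374\right) = 81 \left(-109\right) = -8829$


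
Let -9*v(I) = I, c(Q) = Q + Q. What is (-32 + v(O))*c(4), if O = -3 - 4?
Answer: -2248/9 ≈ -249.78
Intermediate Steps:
O = -7
c(Q) = 2*Q
v(I) = -I/9
(-32 + v(O))*c(4) = (-32 - 1/9*(-7))*(2*4) = (-32 + 7/9)*8 = -281/9*8 = -2248/9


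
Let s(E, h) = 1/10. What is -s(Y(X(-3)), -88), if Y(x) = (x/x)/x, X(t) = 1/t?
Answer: -1/10 ≈ -0.10000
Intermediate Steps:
Y(x) = 1/x
s(E, h) = 1/10
-s(Y(X(-3)), -88) = -1*1/10 = -1/10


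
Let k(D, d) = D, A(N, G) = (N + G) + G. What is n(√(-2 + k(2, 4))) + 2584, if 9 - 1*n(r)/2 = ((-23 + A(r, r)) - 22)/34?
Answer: 44279/17 ≈ 2604.6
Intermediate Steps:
A(N, G) = N + 2*G (A(N, G) = (G + N) + G = N + 2*G)
n(r) = 351/17 - 3*r/17 (n(r) = 18 - 2*((-23 + (r + 2*r)) - 22)/34 = 18 - 2*((-23 + 3*r) - 22)/34 = 18 - 2*(-45 + 3*r)/34 = 18 - 2*(-45/34 + 3*r/34) = 18 + (45/17 - 3*r/17) = 351/17 - 3*r/17)
n(√(-2 + k(2, 4))) + 2584 = (351/17 - 3*√(-2 + 2)/17) + 2584 = (351/17 - 3*√0/17) + 2584 = (351/17 - 3/17*0) + 2584 = (351/17 + 0) + 2584 = 351/17 + 2584 = 44279/17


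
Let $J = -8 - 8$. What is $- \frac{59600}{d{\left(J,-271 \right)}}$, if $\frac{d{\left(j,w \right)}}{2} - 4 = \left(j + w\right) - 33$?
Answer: $\frac{7450}{79} \approx 94.304$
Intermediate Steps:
$J = -16$ ($J = -8 - 8 = -16$)
$d{\left(j,w \right)} = -58 + 2 j + 2 w$ ($d{\left(j,w \right)} = 8 + 2 \left(\left(j + w\right) - 33\right) = 8 + 2 \left(-33 + j + w\right) = 8 + \left(-66 + 2 j + 2 w\right) = -58 + 2 j + 2 w$)
$- \frac{59600}{d{\left(J,-271 \right)}} = - \frac{59600}{-58 + 2 \left(-16\right) + 2 \left(-271\right)} = - \frac{59600}{-58 - 32 - 542} = - \frac{59600}{-632} = \left(-59600\right) \left(- \frac{1}{632}\right) = \frac{7450}{79}$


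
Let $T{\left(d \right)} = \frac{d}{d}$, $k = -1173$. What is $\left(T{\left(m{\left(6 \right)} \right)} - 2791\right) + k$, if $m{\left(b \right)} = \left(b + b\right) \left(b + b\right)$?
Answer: $-3963$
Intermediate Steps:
$m{\left(b \right)} = 4 b^{2}$ ($m{\left(b \right)} = 2 b 2 b = 4 b^{2}$)
$T{\left(d \right)} = 1$
$\left(T{\left(m{\left(6 \right)} \right)} - 2791\right) + k = \left(1 - 2791\right) - 1173 = -2790 - 1173 = -3963$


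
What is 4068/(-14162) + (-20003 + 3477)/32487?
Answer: -183099164/230040447 ≈ -0.79594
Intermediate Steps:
4068/(-14162) + (-20003 + 3477)/32487 = 4068*(-1/14162) - 16526*1/32487 = -2034/7081 - 16526/32487 = -183099164/230040447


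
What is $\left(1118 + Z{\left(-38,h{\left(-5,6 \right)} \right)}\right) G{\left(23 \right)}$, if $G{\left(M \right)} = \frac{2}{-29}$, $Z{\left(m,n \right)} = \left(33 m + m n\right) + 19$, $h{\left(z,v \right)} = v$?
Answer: $\frac{690}{29} \approx 23.793$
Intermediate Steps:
$Z{\left(m,n \right)} = 19 + 33 m + m n$
$G{\left(M \right)} = - \frac{2}{29}$ ($G{\left(M \right)} = 2 \left(- \frac{1}{29}\right) = - \frac{2}{29}$)
$\left(1118 + Z{\left(-38,h{\left(-5,6 \right)} \right)}\right) G{\left(23 \right)} = \left(1118 + \left(19 + 33 \left(-38\right) - 228\right)\right) \left(- \frac{2}{29}\right) = \left(1118 - 1463\right) \left(- \frac{2}{29}\right) = \left(-345\right) \left(- \frac{2}{29}\right) = \frac{690}{29}$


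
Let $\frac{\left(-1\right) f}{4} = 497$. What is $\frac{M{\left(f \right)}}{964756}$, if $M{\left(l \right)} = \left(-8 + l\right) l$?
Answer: $\frac{992012}{241189} \approx 4.113$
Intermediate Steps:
$f = -1988$ ($f = \left(-4\right) 497 = -1988$)
$M{\left(l \right)} = l \left(-8 + l\right)$
$\frac{M{\left(f \right)}}{964756} = \frac{\left(-1988\right) \left(-8 - 1988\right)}{964756} = \left(-1988\right) \left(-1996\right) \frac{1}{964756} = 3968048 \cdot \frac{1}{964756} = \frac{992012}{241189}$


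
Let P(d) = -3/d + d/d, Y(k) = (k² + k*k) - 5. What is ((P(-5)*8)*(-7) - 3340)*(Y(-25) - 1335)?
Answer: 308664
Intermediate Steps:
Y(k) = -5 + 2*k² (Y(k) = (k² + k²) - 5 = 2*k² - 5 = -5 + 2*k²)
P(d) = 1 - 3/d (P(d) = -3/d + 1 = 1 - 3/d)
((P(-5)*8)*(-7) - 3340)*(Y(-25) - 1335) = ((((-3 - 5)/(-5))*8)*(-7) - 3340)*((-5 + 2*(-25)²) - 1335) = ((-⅕*(-8)*8)*(-7) - 3340)*((-5 + 2*625) - 1335) = (((8/5)*8)*(-7) - 3340)*((-5 + 1250) - 1335) = ((64/5)*(-7) - 3340)*(1245 - 1335) = (-448/5 - 3340)*(-90) = -17148/5*(-90) = 308664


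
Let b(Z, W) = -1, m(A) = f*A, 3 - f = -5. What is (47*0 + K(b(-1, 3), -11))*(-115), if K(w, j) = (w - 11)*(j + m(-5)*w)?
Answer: 40020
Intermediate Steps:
f = 8 (f = 3 - 1*(-5) = 3 + 5 = 8)
m(A) = 8*A
K(w, j) = (-11 + w)*(j - 40*w) (K(w, j) = (w - 11)*(j + (8*(-5))*w) = (-11 + w)*(j - 40*w))
(47*0 + K(b(-1, 3), -11))*(-115) = (47*0 + (-40*(-1)**2 - 11*(-11) + 440*(-1) - 11*(-1)))*(-115) = (0 + (-40*1 + 121 - 440 + 11))*(-115) = (0 + (-40 + 121 - 440 + 11))*(-115) = (0 - 348)*(-115) = -348*(-115) = 40020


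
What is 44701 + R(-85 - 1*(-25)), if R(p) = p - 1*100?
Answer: 44541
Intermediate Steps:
R(p) = -100 + p (R(p) = p - 100 = -100 + p)
44701 + R(-85 - 1*(-25)) = 44701 + (-100 + (-85 - 1*(-25))) = 44701 + (-100 + (-85 + 25)) = 44701 + (-100 - 60) = 44701 - 160 = 44541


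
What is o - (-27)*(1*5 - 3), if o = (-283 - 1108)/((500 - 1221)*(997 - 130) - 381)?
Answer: 33777743/625488 ≈ 54.002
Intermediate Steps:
o = 1391/625488 (o = -1391/(-721*867 - 381) = -1391/(-625107 - 381) = -1391/(-625488) = -1391*(-1/625488) = 1391/625488 ≈ 0.0022239)
o - (-27)*(1*5 - 3) = 1391/625488 - (-27)*(1*5 - 3) = 1391/625488 - (-27)*(5 - 3) = 1391/625488 - (-27)*2 = 1391/625488 - 1*(-54) = 1391/625488 + 54 = 33777743/625488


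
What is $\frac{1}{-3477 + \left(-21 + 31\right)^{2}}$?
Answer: $- \frac{1}{3377} \approx -0.00029612$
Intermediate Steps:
$\frac{1}{-3477 + \left(-21 + 31\right)^{2}} = \frac{1}{-3477 + 10^{2}} = \frac{1}{-3477 + 100} = \frac{1}{-3377} = - \frac{1}{3377}$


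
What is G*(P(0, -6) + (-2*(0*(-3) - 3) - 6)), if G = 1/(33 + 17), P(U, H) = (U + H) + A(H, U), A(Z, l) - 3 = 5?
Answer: 1/25 ≈ 0.040000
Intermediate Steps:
A(Z, l) = 8 (A(Z, l) = 3 + 5 = 8)
P(U, H) = 8 + H + U (P(U, H) = (U + H) + 8 = (H + U) + 8 = 8 + H + U)
G = 1/50 ≈ 0.020000
G*(P(0, -6) + (-2*(0*(-3) - 3) - 6)) = ((8 - 6 + 0) + (-2*(0*(-3) - 3) - 6))/50 = (2 + (-2*(0 - 3) - 6))/50 = (2 + (-2*(-3) - 6))/50 = (2 + (6 - 6))/50 = (2 + 0)/50 = (1/50)*2 = 1/25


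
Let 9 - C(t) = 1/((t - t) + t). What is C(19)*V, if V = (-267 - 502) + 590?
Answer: -30430/19 ≈ -1601.6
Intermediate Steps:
V = -179 (V = -769 + 590 = -179)
C(t) = 9 - 1/t (C(t) = 9 - 1/((t - t) + t) = 9 - 1/(0 + t) = 9 - 1/t)
C(19)*V = (9 - 1/19)*(-179) = (170/19)*(-179) = -30430/19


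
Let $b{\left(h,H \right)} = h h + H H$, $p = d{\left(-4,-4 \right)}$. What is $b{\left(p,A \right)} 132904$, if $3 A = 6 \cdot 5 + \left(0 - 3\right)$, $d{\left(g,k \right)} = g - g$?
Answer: $10765224$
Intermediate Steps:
$d{\left(g,k \right)} = 0$
$p = 0$
$A = 9$ ($A = \frac{6 \cdot 5 + \left(0 - 3\right)}{3} = \frac{30 - 3}{3} = \frac{1}{3} \cdot 27 = 9$)
$b{\left(h,H \right)} = H^{2} + h^{2}$ ($b{\left(h,H \right)} = h^{2} + H^{2} = H^{2} + h^{2}$)
$b{\left(p,A \right)} 132904 = \left(9^{2} + 0^{2}\right) 132904 = \left(81 + 0\right) 132904 = 81 \cdot 132904 = 10765224$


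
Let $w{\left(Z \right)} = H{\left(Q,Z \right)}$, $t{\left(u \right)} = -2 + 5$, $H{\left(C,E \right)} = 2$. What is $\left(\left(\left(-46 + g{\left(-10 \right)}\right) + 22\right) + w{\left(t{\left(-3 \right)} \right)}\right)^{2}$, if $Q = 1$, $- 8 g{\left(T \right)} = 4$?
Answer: $\frac{2025}{4} \approx 506.25$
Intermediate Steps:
$g{\left(T \right)} = - \frac{1}{2}$ ($g{\left(T \right)} = \left(- \frac{1}{8}\right) 4 = - \frac{1}{2}$)
$t{\left(u \right)} = 3$
$w{\left(Z \right)} = 2$
$\left(\left(\left(-46 + g{\left(-10 \right)}\right) + 22\right) + w{\left(t{\left(-3 \right)} \right)}\right)^{2} = \left(\left(\left(-46 - \frac{1}{2}\right) + 22\right) + 2\right)^{2} = \left(\left(- \frac{93}{2} + 22\right) + 2\right)^{2} = \left(- \frac{49}{2} + 2\right)^{2} = \left(- \frac{45}{2}\right)^{2} = \frac{2025}{4}$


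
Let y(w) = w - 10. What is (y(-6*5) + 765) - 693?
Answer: 32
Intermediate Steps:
y(w) = -10 + w
(y(-6*5) + 765) - 693 = ((-10 - 6*5) + 765) - 693 = ((-10 - 30) + 765) - 693 = (-40 + 765) - 693 = 725 - 693 = 32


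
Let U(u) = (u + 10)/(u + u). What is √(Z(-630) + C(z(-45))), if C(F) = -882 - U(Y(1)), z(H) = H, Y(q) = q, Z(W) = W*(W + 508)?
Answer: √303890/2 ≈ 275.63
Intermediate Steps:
Z(W) = W*(508 + W)
U(u) = (10 + u)/(2*u) (U(u) = (10 + u)/((2*u)) = (10 + u)*(1/(2*u)) = (10 + u)/(2*u))
C(F) = -1775/2 (C(F) = -882 - (10 + 1)/(2*1) = -882 - 11/2 = -1775/2)
√(Z(-630) + C(z(-45))) = √(-630*(508 - 630) - 1775/2) = √(-630*(-122) - 1775/2) = √(76860 - 1775/2) = √(151945/2) = √303890/2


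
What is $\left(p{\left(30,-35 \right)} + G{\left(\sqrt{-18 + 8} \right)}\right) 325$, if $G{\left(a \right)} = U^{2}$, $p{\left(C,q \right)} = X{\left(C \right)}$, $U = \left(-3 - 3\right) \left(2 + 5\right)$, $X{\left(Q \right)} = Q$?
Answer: $583050$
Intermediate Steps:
$U = -42$ ($U = \left(-6\right) 7 = -42$)
$p{\left(C,q \right)} = C$
$G{\left(a \right)} = 1764$ ($G{\left(a \right)} = \left(-42\right)^{2} = 1764$)
$\left(p{\left(30,-35 \right)} + G{\left(\sqrt{-18 + 8} \right)}\right) 325 = \left(30 + 1764\right) 325 = 1794 \cdot 325 = 583050$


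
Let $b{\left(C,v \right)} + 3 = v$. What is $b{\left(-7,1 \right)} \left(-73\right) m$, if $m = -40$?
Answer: $-5840$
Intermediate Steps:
$b{\left(C,v \right)} = -3 + v$
$b{\left(-7,1 \right)} \left(-73\right) m = \left(-3 + 1\right) \left(-73\right) \left(-40\right) = \left(-2\right) \left(-73\right) \left(-40\right) = 146 \left(-40\right) = -5840$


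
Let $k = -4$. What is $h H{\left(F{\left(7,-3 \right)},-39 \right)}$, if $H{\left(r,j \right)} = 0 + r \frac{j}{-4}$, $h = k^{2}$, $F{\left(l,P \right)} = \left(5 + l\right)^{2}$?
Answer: $22464$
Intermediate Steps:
$h = 16$ ($h = \left(-4\right)^{2} = 16$)
$H{\left(r,j \right)} = - \frac{j r}{4}$ ($H{\left(r,j \right)} = 0 + r j \left(- \frac{1}{4}\right) = 0 + r \left(- \frac{j}{4}\right) = 0 - \frac{j r}{4} = - \frac{j r}{4}$)
$h H{\left(F{\left(7,-3 \right)},-39 \right)} = 16 \left(\left(- \frac{1}{4}\right) \left(-39\right) \left(5 + 7\right)^{2}\right) = 16 \left(\left(- \frac{1}{4}\right) \left(-39\right) 12^{2}\right) = 16 \left(\left(- \frac{1}{4}\right) \left(-39\right) 144\right) = 16 \cdot 1404 = 22464$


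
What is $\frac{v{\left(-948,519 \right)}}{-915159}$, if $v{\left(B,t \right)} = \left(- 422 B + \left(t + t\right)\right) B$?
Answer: $\frac{126745704}{305053} \approx 415.49$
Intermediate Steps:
$v{\left(B,t \right)} = B \left(- 422 B + 2 t\right)$ ($v{\left(B,t \right)} = \left(- 422 B + 2 t\right) B = B \left(- 422 B + 2 t\right)$)
$\frac{v{\left(-948,519 \right)}}{-915159} = \frac{2 \left(-948\right) \left(519 - -200028\right)}{-915159} = 2 \left(-948\right) \left(519 + 200028\right) \left(- \frac{1}{915159}\right) = 2 \left(-948\right) 200547 \left(- \frac{1}{915159}\right) = \left(-380237112\right) \left(- \frac{1}{915159}\right) = \frac{126745704}{305053}$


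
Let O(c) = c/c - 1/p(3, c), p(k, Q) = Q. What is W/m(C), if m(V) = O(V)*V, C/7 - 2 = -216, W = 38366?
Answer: -38366/1499 ≈ -25.594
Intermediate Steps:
C = -1498 (C = 14 + 7*(-216) = 14 - 1512 = -1498)
O(c) = 1 - 1/c (O(c) = c/c - 1/c = 1 - 1/c)
m(V) = -1 + V (m(V) = ((-1 + V)/V)*V = -1 + V)
W/m(C) = 38366/(-1 - 1498) = 38366/(-1499) = 38366*(-1/1499) = -38366/1499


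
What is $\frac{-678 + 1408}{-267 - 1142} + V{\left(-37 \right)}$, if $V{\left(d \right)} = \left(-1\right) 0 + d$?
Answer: $- \frac{52863}{1409} \approx -37.518$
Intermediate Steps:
$V{\left(d \right)} = d$ ($V{\left(d \right)} = 0 + d = d$)
$\frac{-678 + 1408}{-267 - 1142} + V{\left(-37 \right)} = \frac{-678 + 1408}{-267 - 1142} - 37 = \frac{730}{-1409} - 37 = 730 \left(- \frac{1}{1409}\right) - 37 = - \frac{730}{1409} - 37 = - \frac{52863}{1409}$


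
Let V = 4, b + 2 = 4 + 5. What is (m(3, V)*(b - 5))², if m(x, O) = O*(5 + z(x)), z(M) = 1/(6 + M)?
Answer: 135424/81 ≈ 1671.9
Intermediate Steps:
b = 7 (b = -2 + (4 + 5) = -2 + 9 = 7)
m(x, O) = O*(5 + 1/(6 + x))
(m(3, V)*(b - 5))² = ((4*(31 + 5*3)/(6 + 3))*(7 - 5))² = ((4*(31 + 15)/9)*2)² = ((4*(⅑)*46)*2)² = ((184/9)*2)² = (368/9)² = 135424/81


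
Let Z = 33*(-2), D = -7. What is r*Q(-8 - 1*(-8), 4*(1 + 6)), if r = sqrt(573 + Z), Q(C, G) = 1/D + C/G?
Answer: -13*sqrt(3)/7 ≈ -3.2167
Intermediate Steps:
Z = -66
Q(C, G) = -1/7 + C/G (Q(C, G) = 1/(-7) + C/G = 1*(-1/7) + C/G = -1/7 + C/G)
r = 13*sqrt(3) (r = sqrt(573 - 66) = sqrt(507) = 13*sqrt(3) ≈ 22.517)
r*Q(-8 - 1*(-8), 4*(1 + 6)) = (13*sqrt(3))*(((-8 - 1*(-8)) - 4*(1 + 6)/7)/((4*(1 + 6)))) = (13*sqrt(3))*(((-8 + 8) - 4*7/7)/((4*7))) = (13*sqrt(3))*((0 - 1/7*28)/28) = (13*sqrt(3))*((0 - 4)/28) = (13*sqrt(3))*((1/28)*(-4)) = (13*sqrt(3))*(-1/7) = -13*sqrt(3)/7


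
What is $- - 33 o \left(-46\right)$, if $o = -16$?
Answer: $24288$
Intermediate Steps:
$- - 33 o \left(-46\right) = - \left(-33\right) \left(-16\right) \left(-46\right) = - 528 \left(-46\right) = \left(-1\right) \left(-24288\right) = 24288$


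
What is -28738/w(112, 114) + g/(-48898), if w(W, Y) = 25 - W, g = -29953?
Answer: 1407836635/4254126 ≈ 330.93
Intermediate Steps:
-28738/w(112, 114) + g/(-48898) = -28738/(25 - 1*112) - 29953/(-48898) = -28738/(25 - 112) - 29953*(-1/48898) = -28738/(-87) + 29953/48898 = -28738*(-1/87) + 29953/48898 = 28738/87 + 29953/48898 = 1407836635/4254126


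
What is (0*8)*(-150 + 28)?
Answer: 0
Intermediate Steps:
(0*8)*(-150 + 28) = 0*(-122) = 0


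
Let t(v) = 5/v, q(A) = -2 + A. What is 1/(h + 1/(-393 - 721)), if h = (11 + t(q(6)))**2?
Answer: 8912/1337349 ≈ 0.0066639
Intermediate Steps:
h = 2401/16 (h = (11 + 5/(-2 + 6))**2 = (11 + 5/4)**2 = (49/4)**2 = 2401/16 ≈ 150.06)
1/(h + 1/(-393 - 721)) = 1/(2401/16 + 1/(-393 - 721)) = 1/(2401/16 + 1/(-1114)) = 1/(2401/16 - 1/1114) = 1/(1337349/8912) = 8912/1337349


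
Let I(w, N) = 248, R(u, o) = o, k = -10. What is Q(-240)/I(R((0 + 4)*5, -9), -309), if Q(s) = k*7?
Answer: -35/124 ≈ -0.28226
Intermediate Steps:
Q(s) = -70 (Q(s) = -10*7 = -70)
Q(-240)/I(R((0 + 4)*5, -9), -309) = -70/248 = -70*1/248 = -35/124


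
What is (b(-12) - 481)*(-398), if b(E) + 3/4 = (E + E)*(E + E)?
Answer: -75023/2 ≈ -37512.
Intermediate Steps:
b(E) = -¾ + 4*E² (b(E) = -¾ + (E + E)*(E + E) = -¾ + (2*E)*(2*E) = -¾ + 4*E²)
(b(-12) - 481)*(-398) = ((-¾ + 4*(-12)²) - 481)*(-398) = ((-¾ + 4*144) - 481)*(-398) = ((-¾ + 576) - 481)*(-398) = (2301/4 - 481)*(-398) = (377/4)*(-398) = -75023/2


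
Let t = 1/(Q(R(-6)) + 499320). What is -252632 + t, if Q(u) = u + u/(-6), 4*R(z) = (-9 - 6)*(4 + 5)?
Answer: -1009096839712/3994335 ≈ -2.5263e+5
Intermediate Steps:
R(z) = -135/4 (R(z) = ((-9 - 6)*(4 + 5))/4 = (-15*9)/4 = (¼)*(-135) = -135/4)
Q(u) = 5*u/6 (Q(u) = u + u*(-⅙) = u - u/6 = 5*u/6)
t = 8/3994335 (t = 1/((⅚)*(-135/4) + 499320) = 1/(-225/8 + 499320) = 1/(3994335/8) = 8/3994335 ≈ 2.0028e-6)
-252632 + t = -252632 + 8/3994335 = -1009096839712/3994335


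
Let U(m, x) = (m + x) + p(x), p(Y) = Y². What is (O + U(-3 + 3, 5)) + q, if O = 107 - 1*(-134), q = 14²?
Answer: 467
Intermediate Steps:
q = 196
U(m, x) = m + x + x² (U(m, x) = (m + x) + x² = m + x + x²)
O = 241 (O = 107 + 134 = 241)
(O + U(-3 + 3, 5)) + q = (241 + ((-3 + 3) + 5 + 5²)) + 196 = (241 + (0 + 5 + 25)) + 196 = (241 + 30) + 196 = 271 + 196 = 467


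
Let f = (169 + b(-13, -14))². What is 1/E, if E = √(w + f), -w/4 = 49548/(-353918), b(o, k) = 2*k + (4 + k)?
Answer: √537405459022705/3036892495 ≈ 0.0076335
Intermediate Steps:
b(o, k) = 4 + 3*k
w = 99096/176959 (w = -198192/(-353918) = -198192*(-1)/353918 = -4*(-24774/176959) = 99096/176959 ≈ 0.55999)
f = 17161 (f = (169 + (4 + 3*(-14)))² = (169 + (4 - 42))² = (169 - 38)² = 131² = 17161)
E = √537405459022705/176959 (E = √(99096/176959 + 17161) = √(3036892495/176959) = √537405459022705/176959 ≈ 131.00)
1/E = 1/(√537405459022705/176959) = √537405459022705/3036892495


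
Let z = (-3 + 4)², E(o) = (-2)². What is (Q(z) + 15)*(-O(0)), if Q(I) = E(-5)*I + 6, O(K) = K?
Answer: 0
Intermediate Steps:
E(o) = 4
z = 1 (z = 1² = 1)
Q(I) = 6 + 4*I (Q(I) = 4*I + 6 = 6 + 4*I)
(Q(z) + 15)*(-O(0)) = ((6 + 4*1) + 15)*(-1*0) = ((6 + 4) + 15)*0 = (10 + 15)*0 = 25*0 = 0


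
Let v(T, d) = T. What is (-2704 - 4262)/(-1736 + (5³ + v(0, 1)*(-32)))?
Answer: 774/179 ≈ 4.3240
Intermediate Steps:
(-2704 - 4262)/(-1736 + (5³ + v(0, 1)*(-32))) = (-2704 - 4262)/(-1736 + (5³ + 0*(-32))) = -6966/(-1736 + (125 + 0)) = -6966/(-1736 + 125) = -6966/(-1611) = -6966*(-1/1611) = 774/179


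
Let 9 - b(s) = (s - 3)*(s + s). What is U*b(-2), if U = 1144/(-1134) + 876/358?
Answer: -1605538/101493 ≈ -15.819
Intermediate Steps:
U = 145958/101493 (U = 1144*(-1/1134) + 876*(1/358) = -572/567 + 438/179 = 145958/101493 ≈ 1.4381)
b(s) = 9 - 2*s*(-3 + s) (b(s) = 9 - (s - 3)*(s + s) = 9 - (-3 + s)*2*s = 9 - 2*s*(-3 + s))
U*b(-2) = 145958*(9 - 2*(-2)² + 6*(-2))/101493 = 145958*(9 - 2*4 - 12)/101493 = 145958*(9 - 8 - 12)/101493 = (145958/101493)*(-11) = -1605538/101493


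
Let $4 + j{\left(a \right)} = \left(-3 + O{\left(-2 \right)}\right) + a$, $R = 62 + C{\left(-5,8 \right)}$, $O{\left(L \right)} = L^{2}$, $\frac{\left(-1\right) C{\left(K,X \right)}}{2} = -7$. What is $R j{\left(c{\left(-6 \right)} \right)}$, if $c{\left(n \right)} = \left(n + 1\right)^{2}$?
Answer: $1672$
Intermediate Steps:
$C{\left(K,X \right)} = 14$ ($C{\left(K,X \right)} = \left(-2\right) \left(-7\right) = 14$)
$c{\left(n \right)} = \left(1 + n\right)^{2}$
$R = 76$ ($R = 62 + 14 = 76$)
$j{\left(a \right)} = -3 + a$ ($j{\left(a \right)} = -4 - \left(3 - 4 - a\right) = -4 + \left(\left(-3 + 4\right) + a\right) = -4 + \left(1 + a\right) = -3 + a$)
$R j{\left(c{\left(-6 \right)} \right)} = 76 \left(-3 + \left(1 - 6\right)^{2}\right) = 76 \left(-3 + \left(-5\right)^{2}\right) = 76 \left(-3 + 25\right) = 76 \cdot 22 = 1672$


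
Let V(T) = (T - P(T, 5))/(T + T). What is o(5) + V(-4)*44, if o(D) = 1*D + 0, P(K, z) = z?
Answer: 109/2 ≈ 54.500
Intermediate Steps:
V(T) = (-5 + T)/(2*T) (V(T) = (T - 1*5)/(T + T) = (T - 5)/((2*T)) = (-5 + T)*(1/(2*T)) = (-5 + T)/(2*T))
o(D) = D (o(D) = D + 0 = D)
o(5) + V(-4)*44 = 5 + ((1/2)*(-5 - 4)/(-4))*44 = 5 + ((1/2)*(-1/4)*(-9))*44 = 5 + (9/8)*44 = 5 + 99/2 = 109/2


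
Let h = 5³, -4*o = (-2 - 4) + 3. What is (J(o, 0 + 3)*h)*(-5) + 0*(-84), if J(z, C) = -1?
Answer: 625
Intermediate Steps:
o = ¾ (o = -((-2 - 4) + 3)/4 = -(-6 + 3)/4 = -¼*(-3) = ¾ ≈ 0.75000)
h = 125
(J(o, 0 + 3)*h)*(-5) + 0*(-84) = -1*125*(-5) + 0*(-84) = -125*(-5) + 0 = 625 + 0 = 625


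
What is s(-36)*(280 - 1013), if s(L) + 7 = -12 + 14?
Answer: 3665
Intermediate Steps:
s(L) = -5 (s(L) = -7 + (-12 + 14) = -7 + 2 = -5)
s(-36)*(280 - 1013) = -5*(280 - 1013) = -5*(-733) = 3665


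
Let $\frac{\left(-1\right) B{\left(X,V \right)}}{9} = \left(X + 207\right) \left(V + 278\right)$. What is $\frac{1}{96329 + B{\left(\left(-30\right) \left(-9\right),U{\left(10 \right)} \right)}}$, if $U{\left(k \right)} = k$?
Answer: $- \frac{1}{1140055} \approx -8.7715 \cdot 10^{-7}$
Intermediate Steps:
$B{\left(X,V \right)} = - 9 \left(207 + X\right) \left(278 + V\right)$ ($B{\left(X,V \right)} = - 9 \left(X + 207\right) \left(V + 278\right) = - 9 \left(207 + X\right) \left(278 + V\right)$)
$\frac{1}{96329 + B{\left(\left(-30\right) \left(-9\right),U{\left(10 \right)} \right)}} = \frac{1}{96329 - \left(536544 + 2592 \left(-30\right) \left(-9\right)\right)} = \frac{1}{96329 - \left(1212084 + 24300\right)} = \frac{1}{96329 - 1236384} = \frac{1}{-1140055} = - \frac{1}{1140055}$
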